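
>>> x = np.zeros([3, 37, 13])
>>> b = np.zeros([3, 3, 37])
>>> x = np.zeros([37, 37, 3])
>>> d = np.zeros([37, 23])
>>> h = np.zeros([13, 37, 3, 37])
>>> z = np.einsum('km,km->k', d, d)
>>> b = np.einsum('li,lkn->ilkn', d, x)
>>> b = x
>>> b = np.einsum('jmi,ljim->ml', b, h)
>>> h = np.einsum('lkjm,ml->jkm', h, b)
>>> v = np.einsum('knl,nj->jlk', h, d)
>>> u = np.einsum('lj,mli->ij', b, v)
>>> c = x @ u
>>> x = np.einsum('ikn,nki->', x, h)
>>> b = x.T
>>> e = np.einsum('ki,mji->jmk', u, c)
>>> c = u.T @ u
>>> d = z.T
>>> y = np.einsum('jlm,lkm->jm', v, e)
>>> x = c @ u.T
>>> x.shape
(13, 3)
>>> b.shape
()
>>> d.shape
(37,)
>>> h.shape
(3, 37, 37)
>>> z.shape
(37,)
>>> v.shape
(23, 37, 3)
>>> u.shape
(3, 13)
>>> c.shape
(13, 13)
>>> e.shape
(37, 37, 3)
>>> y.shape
(23, 3)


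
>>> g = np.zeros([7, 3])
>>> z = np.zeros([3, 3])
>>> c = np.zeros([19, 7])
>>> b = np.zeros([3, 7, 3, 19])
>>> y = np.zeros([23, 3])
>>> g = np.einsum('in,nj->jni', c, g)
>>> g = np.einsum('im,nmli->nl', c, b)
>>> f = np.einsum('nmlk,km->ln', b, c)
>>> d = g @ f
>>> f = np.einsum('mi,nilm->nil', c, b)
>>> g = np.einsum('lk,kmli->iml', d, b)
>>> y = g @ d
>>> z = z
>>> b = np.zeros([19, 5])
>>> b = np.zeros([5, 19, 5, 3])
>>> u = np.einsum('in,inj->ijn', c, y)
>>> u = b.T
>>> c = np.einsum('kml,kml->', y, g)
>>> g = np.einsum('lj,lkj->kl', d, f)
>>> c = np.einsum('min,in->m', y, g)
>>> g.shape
(7, 3)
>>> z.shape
(3, 3)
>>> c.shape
(19,)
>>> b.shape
(5, 19, 5, 3)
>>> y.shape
(19, 7, 3)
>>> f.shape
(3, 7, 3)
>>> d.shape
(3, 3)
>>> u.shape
(3, 5, 19, 5)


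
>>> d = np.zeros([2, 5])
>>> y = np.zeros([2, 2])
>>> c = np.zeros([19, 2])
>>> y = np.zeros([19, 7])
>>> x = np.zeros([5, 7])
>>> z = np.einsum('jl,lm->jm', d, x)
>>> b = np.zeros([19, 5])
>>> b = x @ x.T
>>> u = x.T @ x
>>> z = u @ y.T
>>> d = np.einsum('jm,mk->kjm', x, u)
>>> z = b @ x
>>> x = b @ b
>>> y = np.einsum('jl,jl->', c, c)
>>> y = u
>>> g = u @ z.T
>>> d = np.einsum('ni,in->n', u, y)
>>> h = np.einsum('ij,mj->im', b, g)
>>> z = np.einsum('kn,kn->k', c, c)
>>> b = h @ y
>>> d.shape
(7,)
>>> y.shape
(7, 7)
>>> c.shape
(19, 2)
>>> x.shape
(5, 5)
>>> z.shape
(19,)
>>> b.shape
(5, 7)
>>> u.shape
(7, 7)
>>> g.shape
(7, 5)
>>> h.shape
(5, 7)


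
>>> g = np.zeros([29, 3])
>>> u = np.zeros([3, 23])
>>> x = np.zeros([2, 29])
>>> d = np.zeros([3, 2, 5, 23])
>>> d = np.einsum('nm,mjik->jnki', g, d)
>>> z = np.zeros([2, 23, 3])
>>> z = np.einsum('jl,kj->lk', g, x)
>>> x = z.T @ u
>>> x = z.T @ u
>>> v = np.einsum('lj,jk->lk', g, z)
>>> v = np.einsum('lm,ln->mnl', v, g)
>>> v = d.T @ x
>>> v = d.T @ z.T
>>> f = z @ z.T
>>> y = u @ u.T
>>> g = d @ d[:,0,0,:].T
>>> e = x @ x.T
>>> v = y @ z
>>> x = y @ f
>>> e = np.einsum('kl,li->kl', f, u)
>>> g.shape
(2, 29, 23, 2)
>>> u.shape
(3, 23)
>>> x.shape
(3, 3)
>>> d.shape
(2, 29, 23, 5)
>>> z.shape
(3, 2)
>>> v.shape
(3, 2)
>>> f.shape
(3, 3)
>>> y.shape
(3, 3)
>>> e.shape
(3, 3)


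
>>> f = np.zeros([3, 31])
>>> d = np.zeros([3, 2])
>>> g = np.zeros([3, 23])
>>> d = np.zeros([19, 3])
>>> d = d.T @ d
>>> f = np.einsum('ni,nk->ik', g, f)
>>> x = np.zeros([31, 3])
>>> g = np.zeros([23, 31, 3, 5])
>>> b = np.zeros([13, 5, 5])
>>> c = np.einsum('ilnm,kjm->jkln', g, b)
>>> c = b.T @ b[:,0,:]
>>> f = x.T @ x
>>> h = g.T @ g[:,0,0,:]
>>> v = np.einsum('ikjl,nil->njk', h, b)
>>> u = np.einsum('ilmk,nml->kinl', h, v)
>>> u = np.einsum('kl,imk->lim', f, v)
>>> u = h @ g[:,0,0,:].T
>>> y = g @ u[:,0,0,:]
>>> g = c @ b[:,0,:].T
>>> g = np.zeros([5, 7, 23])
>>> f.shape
(3, 3)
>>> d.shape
(3, 3)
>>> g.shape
(5, 7, 23)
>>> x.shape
(31, 3)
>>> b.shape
(13, 5, 5)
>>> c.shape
(5, 5, 5)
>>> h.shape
(5, 3, 31, 5)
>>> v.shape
(13, 31, 3)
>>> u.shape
(5, 3, 31, 23)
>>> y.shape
(23, 31, 3, 23)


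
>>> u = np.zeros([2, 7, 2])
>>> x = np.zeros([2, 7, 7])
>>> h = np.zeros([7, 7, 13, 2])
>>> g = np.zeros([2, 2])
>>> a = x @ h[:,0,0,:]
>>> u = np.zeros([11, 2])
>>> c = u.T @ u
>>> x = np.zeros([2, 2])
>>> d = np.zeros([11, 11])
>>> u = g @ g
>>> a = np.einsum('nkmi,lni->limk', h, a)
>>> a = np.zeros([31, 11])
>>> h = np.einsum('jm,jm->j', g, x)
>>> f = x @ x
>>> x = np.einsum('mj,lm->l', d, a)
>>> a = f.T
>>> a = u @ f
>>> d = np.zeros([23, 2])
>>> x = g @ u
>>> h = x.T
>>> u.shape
(2, 2)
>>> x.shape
(2, 2)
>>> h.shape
(2, 2)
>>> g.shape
(2, 2)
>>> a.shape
(2, 2)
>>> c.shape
(2, 2)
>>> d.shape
(23, 2)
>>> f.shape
(2, 2)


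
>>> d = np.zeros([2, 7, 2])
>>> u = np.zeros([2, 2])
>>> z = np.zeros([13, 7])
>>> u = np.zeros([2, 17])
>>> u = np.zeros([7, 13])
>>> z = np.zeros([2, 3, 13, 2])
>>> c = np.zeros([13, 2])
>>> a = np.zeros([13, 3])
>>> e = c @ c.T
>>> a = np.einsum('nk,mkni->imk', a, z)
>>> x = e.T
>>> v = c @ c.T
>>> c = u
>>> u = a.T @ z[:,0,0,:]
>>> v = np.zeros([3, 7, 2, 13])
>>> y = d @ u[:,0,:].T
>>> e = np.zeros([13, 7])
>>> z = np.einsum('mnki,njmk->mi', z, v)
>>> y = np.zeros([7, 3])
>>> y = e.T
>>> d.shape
(2, 7, 2)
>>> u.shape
(3, 2, 2)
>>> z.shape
(2, 2)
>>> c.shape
(7, 13)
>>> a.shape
(2, 2, 3)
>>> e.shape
(13, 7)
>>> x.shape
(13, 13)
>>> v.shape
(3, 7, 2, 13)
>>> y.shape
(7, 13)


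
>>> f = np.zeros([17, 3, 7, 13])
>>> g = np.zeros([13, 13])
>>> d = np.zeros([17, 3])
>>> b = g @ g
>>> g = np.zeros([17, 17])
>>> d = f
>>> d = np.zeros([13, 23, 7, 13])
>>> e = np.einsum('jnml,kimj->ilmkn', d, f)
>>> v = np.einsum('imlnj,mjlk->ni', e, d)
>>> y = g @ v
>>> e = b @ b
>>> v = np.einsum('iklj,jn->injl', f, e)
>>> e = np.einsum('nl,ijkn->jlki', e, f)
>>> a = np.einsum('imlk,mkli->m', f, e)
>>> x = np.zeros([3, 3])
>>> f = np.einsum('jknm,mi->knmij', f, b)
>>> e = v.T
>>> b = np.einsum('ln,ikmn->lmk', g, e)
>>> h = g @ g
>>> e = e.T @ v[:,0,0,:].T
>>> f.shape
(3, 7, 13, 13, 17)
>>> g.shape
(17, 17)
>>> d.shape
(13, 23, 7, 13)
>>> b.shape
(17, 13, 13)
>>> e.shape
(17, 13, 13, 17)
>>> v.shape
(17, 13, 13, 7)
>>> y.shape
(17, 3)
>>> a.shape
(3,)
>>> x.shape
(3, 3)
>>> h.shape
(17, 17)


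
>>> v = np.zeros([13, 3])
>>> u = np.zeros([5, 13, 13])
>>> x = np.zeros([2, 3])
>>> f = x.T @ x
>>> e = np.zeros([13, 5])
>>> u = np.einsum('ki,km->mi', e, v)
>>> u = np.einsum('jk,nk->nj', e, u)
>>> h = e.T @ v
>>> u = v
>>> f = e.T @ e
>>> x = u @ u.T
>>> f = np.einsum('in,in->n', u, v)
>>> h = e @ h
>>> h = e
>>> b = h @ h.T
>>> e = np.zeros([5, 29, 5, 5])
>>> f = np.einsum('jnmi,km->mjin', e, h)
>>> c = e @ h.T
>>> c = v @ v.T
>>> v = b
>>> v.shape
(13, 13)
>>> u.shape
(13, 3)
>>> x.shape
(13, 13)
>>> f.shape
(5, 5, 5, 29)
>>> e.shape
(5, 29, 5, 5)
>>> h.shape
(13, 5)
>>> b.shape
(13, 13)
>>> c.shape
(13, 13)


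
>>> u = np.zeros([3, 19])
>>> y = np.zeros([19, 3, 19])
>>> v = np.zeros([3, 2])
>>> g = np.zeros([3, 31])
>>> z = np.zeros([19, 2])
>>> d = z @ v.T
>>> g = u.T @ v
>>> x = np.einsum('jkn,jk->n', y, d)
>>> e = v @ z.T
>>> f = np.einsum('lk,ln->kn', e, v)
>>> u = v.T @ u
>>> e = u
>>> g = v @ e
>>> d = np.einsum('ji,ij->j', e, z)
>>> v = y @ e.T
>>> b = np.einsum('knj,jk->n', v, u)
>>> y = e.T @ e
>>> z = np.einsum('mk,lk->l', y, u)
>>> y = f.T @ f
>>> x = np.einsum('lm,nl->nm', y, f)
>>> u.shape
(2, 19)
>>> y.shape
(2, 2)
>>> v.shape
(19, 3, 2)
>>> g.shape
(3, 19)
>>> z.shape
(2,)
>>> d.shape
(2,)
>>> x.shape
(19, 2)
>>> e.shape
(2, 19)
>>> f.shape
(19, 2)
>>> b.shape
(3,)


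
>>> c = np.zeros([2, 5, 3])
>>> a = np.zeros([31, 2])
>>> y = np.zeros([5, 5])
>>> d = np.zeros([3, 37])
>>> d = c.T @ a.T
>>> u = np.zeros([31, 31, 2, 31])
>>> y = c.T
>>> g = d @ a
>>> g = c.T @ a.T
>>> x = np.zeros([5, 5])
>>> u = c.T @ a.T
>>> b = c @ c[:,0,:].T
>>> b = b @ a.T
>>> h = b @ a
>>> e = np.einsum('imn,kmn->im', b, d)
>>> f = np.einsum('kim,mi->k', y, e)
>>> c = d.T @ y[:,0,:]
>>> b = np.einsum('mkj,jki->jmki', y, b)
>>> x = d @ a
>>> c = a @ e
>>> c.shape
(31, 5)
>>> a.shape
(31, 2)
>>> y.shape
(3, 5, 2)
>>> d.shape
(3, 5, 31)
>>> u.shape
(3, 5, 31)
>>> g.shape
(3, 5, 31)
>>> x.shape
(3, 5, 2)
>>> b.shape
(2, 3, 5, 31)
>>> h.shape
(2, 5, 2)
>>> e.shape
(2, 5)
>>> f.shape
(3,)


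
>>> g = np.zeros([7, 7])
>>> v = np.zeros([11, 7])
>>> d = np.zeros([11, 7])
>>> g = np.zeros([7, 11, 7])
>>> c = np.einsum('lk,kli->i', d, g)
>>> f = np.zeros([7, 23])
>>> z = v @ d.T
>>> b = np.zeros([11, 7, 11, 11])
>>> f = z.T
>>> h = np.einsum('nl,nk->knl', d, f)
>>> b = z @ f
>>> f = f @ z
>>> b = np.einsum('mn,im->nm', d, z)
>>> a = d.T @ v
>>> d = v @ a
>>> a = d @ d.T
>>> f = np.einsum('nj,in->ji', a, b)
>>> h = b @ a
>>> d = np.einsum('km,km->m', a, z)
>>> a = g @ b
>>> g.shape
(7, 11, 7)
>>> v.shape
(11, 7)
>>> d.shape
(11,)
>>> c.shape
(7,)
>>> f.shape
(11, 7)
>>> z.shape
(11, 11)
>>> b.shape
(7, 11)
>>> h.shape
(7, 11)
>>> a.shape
(7, 11, 11)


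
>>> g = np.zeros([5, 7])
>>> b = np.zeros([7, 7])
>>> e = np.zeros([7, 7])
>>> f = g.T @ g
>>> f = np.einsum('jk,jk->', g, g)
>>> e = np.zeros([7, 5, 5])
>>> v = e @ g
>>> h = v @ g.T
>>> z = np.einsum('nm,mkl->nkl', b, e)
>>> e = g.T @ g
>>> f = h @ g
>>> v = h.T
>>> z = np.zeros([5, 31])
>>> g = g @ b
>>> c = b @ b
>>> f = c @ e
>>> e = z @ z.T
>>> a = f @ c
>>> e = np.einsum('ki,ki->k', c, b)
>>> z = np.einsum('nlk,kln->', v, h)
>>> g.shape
(5, 7)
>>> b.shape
(7, 7)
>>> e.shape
(7,)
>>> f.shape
(7, 7)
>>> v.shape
(5, 5, 7)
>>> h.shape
(7, 5, 5)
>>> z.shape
()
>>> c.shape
(7, 7)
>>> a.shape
(7, 7)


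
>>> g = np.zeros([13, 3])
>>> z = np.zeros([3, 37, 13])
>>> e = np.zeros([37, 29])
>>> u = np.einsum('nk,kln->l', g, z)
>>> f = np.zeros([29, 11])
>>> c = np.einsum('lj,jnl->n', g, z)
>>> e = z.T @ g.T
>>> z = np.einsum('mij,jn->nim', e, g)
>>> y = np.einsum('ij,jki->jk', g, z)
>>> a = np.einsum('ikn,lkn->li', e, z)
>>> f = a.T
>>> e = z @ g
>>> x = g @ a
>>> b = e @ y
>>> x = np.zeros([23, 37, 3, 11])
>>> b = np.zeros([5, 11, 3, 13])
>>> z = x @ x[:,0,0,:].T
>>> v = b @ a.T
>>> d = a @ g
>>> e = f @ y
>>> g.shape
(13, 3)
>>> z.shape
(23, 37, 3, 23)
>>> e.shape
(13, 37)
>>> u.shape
(37,)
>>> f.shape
(13, 3)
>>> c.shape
(37,)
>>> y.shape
(3, 37)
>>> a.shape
(3, 13)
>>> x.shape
(23, 37, 3, 11)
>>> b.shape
(5, 11, 3, 13)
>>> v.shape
(5, 11, 3, 3)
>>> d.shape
(3, 3)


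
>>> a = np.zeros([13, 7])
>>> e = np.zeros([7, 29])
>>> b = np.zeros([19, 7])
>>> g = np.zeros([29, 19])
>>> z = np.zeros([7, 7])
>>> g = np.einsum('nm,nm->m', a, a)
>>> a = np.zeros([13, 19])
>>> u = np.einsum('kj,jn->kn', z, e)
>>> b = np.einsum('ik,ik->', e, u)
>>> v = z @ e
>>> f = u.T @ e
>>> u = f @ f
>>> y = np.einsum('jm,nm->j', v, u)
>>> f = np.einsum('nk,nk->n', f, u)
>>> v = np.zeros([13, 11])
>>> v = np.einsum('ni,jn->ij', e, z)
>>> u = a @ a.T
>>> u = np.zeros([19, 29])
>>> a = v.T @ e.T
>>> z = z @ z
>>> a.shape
(7, 7)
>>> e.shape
(7, 29)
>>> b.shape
()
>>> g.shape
(7,)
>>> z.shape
(7, 7)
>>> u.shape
(19, 29)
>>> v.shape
(29, 7)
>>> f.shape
(29,)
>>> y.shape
(7,)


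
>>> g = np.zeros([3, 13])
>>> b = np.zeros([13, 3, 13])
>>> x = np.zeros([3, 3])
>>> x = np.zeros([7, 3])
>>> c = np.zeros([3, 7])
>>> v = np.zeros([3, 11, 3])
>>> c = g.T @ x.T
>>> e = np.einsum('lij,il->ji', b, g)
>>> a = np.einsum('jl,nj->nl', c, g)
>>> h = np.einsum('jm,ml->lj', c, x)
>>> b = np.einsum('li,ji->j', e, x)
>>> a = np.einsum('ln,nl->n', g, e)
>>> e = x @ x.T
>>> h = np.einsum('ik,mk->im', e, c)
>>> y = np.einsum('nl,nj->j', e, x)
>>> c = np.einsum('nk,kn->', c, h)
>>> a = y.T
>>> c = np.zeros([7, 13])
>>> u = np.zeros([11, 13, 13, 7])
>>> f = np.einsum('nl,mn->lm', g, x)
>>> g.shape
(3, 13)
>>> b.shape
(7,)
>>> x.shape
(7, 3)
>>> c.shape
(7, 13)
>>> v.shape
(3, 11, 3)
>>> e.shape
(7, 7)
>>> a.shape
(3,)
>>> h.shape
(7, 13)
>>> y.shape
(3,)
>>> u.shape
(11, 13, 13, 7)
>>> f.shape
(13, 7)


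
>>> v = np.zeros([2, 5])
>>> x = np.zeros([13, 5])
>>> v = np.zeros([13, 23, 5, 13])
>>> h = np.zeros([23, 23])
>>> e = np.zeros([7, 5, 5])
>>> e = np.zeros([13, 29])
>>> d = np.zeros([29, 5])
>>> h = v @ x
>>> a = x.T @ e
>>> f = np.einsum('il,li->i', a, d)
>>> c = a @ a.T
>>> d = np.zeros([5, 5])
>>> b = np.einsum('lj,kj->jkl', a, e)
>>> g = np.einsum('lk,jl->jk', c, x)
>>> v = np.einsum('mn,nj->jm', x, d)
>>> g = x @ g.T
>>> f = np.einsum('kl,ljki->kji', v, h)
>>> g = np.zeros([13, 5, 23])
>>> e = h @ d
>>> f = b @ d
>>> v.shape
(5, 13)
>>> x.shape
(13, 5)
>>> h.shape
(13, 23, 5, 5)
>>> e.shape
(13, 23, 5, 5)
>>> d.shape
(5, 5)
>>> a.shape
(5, 29)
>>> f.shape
(29, 13, 5)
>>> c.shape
(5, 5)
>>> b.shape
(29, 13, 5)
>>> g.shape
(13, 5, 23)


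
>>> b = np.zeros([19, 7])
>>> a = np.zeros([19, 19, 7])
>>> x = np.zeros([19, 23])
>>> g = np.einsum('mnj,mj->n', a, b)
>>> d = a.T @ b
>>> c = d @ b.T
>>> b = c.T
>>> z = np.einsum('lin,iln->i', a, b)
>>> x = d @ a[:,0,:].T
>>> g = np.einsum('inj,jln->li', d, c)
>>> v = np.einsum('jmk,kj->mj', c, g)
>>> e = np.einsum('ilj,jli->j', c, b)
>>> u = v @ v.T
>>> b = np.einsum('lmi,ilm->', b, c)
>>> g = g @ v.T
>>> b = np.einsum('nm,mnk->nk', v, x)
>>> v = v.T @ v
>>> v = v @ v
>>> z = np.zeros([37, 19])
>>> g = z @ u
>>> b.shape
(19, 19)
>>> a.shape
(19, 19, 7)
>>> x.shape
(7, 19, 19)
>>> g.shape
(37, 19)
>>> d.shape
(7, 19, 7)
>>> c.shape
(7, 19, 19)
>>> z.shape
(37, 19)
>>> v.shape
(7, 7)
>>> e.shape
(19,)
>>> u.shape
(19, 19)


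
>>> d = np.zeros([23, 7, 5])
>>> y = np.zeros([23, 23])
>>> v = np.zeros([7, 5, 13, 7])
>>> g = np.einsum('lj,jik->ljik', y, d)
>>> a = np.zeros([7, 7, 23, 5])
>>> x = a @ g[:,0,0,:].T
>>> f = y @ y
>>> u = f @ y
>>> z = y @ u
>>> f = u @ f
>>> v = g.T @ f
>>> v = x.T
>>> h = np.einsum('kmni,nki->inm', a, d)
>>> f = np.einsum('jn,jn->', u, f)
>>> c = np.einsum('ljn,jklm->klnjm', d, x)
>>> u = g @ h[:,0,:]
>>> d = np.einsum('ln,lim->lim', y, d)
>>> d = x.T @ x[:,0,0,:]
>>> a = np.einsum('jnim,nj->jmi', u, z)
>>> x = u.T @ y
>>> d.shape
(23, 23, 7, 23)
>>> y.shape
(23, 23)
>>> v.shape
(23, 23, 7, 7)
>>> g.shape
(23, 23, 7, 5)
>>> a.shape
(23, 7, 7)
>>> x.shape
(7, 7, 23, 23)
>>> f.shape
()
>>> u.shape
(23, 23, 7, 7)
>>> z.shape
(23, 23)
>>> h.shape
(5, 23, 7)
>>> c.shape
(7, 23, 5, 7, 23)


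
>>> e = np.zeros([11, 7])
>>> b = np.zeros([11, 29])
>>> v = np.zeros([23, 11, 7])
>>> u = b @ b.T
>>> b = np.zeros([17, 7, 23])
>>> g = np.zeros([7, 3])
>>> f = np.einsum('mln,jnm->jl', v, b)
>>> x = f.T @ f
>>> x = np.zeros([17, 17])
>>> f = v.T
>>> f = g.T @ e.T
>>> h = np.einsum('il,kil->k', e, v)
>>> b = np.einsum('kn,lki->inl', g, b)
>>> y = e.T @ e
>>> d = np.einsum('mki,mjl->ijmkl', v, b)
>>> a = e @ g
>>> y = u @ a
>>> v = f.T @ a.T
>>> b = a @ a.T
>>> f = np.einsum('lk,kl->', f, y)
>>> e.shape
(11, 7)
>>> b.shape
(11, 11)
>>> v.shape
(11, 11)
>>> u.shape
(11, 11)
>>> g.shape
(7, 3)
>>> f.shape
()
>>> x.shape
(17, 17)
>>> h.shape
(23,)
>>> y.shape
(11, 3)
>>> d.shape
(7, 3, 23, 11, 17)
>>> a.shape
(11, 3)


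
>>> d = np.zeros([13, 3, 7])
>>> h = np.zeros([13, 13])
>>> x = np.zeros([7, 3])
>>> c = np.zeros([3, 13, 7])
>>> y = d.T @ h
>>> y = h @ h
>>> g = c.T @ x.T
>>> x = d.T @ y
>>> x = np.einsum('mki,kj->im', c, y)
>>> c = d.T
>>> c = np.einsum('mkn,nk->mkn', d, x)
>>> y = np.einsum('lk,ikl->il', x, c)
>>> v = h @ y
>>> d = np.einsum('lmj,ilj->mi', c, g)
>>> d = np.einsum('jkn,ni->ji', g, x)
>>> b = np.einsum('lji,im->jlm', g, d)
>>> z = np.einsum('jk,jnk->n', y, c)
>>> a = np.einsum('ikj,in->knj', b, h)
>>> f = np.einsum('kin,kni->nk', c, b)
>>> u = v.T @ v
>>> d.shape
(7, 3)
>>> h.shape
(13, 13)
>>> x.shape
(7, 3)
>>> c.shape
(13, 3, 7)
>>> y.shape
(13, 7)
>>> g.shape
(7, 13, 7)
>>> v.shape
(13, 7)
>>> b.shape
(13, 7, 3)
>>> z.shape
(3,)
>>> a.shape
(7, 13, 3)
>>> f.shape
(7, 13)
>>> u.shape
(7, 7)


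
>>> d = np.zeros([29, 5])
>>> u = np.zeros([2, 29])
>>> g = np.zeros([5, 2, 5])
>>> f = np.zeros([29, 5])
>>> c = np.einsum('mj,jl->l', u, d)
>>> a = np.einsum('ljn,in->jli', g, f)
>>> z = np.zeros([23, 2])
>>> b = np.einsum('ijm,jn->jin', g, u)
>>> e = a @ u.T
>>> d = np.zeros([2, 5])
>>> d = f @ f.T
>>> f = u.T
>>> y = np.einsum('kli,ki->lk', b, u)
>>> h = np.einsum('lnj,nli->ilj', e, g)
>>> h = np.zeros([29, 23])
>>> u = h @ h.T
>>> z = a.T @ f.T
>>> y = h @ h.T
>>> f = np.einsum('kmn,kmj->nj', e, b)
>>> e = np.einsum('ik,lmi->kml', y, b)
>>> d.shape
(29, 29)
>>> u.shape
(29, 29)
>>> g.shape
(5, 2, 5)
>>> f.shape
(2, 29)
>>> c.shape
(5,)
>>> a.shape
(2, 5, 29)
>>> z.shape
(29, 5, 29)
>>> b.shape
(2, 5, 29)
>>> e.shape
(29, 5, 2)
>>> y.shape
(29, 29)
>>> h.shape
(29, 23)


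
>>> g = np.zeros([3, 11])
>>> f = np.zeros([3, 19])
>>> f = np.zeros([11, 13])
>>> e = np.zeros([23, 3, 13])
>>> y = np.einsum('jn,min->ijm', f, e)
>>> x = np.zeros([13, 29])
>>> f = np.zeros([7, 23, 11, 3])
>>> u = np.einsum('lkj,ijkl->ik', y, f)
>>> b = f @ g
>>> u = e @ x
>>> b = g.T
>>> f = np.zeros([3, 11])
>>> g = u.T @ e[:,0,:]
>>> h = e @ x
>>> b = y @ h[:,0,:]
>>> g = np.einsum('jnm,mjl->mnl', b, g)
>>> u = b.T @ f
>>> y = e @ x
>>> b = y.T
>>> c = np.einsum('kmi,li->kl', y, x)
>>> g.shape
(29, 11, 13)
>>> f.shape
(3, 11)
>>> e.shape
(23, 3, 13)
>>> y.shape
(23, 3, 29)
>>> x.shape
(13, 29)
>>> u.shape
(29, 11, 11)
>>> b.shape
(29, 3, 23)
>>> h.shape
(23, 3, 29)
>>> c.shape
(23, 13)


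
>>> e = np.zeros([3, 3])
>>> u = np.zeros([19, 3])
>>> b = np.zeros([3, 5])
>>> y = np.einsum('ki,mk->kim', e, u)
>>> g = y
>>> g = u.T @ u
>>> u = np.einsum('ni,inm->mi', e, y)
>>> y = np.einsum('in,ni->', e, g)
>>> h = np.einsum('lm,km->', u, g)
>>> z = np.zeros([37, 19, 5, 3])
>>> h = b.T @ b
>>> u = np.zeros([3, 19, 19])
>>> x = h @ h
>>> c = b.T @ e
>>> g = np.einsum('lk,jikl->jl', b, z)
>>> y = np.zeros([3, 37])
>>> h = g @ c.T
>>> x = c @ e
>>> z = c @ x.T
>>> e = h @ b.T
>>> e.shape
(37, 3)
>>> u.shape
(3, 19, 19)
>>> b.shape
(3, 5)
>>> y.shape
(3, 37)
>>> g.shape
(37, 3)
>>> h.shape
(37, 5)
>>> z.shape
(5, 5)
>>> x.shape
(5, 3)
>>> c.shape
(5, 3)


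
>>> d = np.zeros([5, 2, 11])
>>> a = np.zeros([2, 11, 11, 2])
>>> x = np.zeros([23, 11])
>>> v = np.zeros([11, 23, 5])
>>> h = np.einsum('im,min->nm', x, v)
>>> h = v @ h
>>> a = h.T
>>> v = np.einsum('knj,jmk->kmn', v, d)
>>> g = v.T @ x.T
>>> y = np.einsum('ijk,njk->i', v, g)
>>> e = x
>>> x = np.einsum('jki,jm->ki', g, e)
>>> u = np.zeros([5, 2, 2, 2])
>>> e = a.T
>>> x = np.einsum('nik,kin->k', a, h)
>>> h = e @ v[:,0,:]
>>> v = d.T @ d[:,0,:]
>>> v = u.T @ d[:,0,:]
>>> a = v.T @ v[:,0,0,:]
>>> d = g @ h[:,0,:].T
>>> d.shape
(23, 2, 11)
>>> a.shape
(11, 2, 2, 11)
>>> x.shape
(11,)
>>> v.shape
(2, 2, 2, 11)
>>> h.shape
(11, 23, 23)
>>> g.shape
(23, 2, 23)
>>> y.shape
(11,)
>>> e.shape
(11, 23, 11)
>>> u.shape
(5, 2, 2, 2)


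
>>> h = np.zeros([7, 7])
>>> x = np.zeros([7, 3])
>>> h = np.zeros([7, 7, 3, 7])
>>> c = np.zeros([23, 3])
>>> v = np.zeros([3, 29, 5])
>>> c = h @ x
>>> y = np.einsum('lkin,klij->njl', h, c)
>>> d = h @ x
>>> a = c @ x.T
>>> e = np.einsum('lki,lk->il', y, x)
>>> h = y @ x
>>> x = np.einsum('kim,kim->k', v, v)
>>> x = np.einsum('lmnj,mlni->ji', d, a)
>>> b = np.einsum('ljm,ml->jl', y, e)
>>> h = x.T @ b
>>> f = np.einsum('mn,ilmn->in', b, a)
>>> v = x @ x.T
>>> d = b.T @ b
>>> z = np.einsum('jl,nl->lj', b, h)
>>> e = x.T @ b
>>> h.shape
(7, 7)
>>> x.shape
(3, 7)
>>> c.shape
(7, 7, 3, 3)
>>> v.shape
(3, 3)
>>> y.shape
(7, 3, 7)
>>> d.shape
(7, 7)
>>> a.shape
(7, 7, 3, 7)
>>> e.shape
(7, 7)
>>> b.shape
(3, 7)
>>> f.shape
(7, 7)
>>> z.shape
(7, 3)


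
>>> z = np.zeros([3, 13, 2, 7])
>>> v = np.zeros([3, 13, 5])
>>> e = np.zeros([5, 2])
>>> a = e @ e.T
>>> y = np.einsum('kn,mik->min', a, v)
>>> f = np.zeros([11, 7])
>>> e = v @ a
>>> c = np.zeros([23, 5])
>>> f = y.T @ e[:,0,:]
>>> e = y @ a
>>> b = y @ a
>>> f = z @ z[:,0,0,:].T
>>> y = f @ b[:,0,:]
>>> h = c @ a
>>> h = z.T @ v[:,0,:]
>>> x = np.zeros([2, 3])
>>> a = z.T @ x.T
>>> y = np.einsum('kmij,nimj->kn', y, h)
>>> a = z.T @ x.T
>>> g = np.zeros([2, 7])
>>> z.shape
(3, 13, 2, 7)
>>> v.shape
(3, 13, 5)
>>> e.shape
(3, 13, 5)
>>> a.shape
(7, 2, 13, 2)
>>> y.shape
(3, 7)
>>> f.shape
(3, 13, 2, 3)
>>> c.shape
(23, 5)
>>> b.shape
(3, 13, 5)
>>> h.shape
(7, 2, 13, 5)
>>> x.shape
(2, 3)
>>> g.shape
(2, 7)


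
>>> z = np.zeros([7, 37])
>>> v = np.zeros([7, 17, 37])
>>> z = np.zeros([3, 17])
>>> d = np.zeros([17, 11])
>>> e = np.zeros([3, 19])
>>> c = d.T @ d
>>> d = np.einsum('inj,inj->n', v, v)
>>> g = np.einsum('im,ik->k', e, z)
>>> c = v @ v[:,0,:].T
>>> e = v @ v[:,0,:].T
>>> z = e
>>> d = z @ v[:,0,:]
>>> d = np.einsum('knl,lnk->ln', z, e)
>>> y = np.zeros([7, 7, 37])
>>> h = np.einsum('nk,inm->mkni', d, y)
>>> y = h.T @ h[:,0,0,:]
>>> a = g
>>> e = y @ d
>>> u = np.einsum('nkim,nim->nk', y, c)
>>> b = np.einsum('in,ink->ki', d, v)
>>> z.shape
(7, 17, 7)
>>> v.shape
(7, 17, 37)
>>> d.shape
(7, 17)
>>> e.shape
(7, 7, 17, 17)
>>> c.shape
(7, 17, 7)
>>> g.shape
(17,)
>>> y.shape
(7, 7, 17, 7)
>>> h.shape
(37, 17, 7, 7)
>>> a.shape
(17,)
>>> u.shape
(7, 7)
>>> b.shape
(37, 7)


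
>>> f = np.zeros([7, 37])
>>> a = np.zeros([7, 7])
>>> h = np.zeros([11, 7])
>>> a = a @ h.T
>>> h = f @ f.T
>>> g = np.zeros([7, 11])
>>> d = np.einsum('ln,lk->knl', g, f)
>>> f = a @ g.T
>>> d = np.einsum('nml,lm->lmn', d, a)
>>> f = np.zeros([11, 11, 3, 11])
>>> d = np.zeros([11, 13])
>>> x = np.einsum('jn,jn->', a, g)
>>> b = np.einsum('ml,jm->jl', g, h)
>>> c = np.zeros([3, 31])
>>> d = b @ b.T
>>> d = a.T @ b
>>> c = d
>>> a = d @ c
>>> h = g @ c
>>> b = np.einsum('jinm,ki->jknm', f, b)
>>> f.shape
(11, 11, 3, 11)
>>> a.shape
(11, 11)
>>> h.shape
(7, 11)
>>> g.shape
(7, 11)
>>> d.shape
(11, 11)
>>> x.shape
()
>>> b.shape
(11, 7, 3, 11)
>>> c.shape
(11, 11)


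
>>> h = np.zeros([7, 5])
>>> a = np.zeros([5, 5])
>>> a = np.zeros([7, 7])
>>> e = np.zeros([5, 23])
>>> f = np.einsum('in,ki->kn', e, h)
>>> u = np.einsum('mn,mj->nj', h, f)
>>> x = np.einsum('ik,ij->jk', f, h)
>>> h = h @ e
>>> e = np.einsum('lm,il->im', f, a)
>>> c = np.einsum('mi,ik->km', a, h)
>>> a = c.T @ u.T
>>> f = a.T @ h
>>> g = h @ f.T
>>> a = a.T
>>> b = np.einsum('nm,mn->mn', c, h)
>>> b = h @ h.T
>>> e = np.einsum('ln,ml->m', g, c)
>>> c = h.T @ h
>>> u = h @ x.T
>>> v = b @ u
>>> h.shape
(7, 23)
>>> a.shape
(5, 7)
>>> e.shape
(23,)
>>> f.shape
(5, 23)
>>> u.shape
(7, 5)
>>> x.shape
(5, 23)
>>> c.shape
(23, 23)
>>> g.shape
(7, 5)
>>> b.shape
(7, 7)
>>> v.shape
(7, 5)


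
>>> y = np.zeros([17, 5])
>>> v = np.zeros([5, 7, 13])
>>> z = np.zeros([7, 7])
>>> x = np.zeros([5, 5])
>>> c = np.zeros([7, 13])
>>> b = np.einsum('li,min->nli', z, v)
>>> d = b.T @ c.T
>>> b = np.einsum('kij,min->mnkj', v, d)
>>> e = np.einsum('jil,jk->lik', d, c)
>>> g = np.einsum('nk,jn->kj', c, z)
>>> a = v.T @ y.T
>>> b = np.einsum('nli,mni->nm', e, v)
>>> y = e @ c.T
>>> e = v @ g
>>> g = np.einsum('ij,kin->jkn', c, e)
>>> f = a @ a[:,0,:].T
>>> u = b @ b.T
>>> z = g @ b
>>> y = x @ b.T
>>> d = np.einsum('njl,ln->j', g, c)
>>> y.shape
(5, 7)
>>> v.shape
(5, 7, 13)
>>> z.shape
(13, 5, 5)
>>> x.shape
(5, 5)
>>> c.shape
(7, 13)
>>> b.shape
(7, 5)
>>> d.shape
(5,)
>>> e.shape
(5, 7, 7)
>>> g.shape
(13, 5, 7)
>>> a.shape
(13, 7, 17)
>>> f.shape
(13, 7, 13)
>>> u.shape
(7, 7)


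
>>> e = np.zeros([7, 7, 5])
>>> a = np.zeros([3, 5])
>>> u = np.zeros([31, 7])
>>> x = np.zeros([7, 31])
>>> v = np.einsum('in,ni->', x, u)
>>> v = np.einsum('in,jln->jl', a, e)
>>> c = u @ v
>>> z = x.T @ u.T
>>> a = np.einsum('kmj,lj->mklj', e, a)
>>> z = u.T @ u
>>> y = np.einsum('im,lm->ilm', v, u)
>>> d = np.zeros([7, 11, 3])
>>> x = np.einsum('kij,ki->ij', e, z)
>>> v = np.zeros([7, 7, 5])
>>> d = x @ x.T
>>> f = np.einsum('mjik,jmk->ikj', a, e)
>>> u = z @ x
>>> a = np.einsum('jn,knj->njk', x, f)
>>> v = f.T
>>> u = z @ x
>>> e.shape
(7, 7, 5)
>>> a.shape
(5, 7, 3)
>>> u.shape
(7, 5)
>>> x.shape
(7, 5)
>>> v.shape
(7, 5, 3)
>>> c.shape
(31, 7)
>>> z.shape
(7, 7)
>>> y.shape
(7, 31, 7)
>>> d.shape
(7, 7)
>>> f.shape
(3, 5, 7)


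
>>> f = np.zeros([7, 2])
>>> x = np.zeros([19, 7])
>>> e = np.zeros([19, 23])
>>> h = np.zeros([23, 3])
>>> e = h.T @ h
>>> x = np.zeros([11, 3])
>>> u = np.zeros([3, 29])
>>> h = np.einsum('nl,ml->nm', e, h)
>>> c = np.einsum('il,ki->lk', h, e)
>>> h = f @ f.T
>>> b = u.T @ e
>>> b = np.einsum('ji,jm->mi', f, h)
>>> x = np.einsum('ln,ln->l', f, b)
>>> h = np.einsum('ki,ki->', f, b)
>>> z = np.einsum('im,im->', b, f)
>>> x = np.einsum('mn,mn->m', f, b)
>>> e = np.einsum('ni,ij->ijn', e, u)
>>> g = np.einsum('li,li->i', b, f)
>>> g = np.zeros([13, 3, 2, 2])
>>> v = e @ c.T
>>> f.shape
(7, 2)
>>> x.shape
(7,)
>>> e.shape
(3, 29, 3)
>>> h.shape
()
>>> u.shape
(3, 29)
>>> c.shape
(23, 3)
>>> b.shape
(7, 2)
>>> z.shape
()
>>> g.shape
(13, 3, 2, 2)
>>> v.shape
(3, 29, 23)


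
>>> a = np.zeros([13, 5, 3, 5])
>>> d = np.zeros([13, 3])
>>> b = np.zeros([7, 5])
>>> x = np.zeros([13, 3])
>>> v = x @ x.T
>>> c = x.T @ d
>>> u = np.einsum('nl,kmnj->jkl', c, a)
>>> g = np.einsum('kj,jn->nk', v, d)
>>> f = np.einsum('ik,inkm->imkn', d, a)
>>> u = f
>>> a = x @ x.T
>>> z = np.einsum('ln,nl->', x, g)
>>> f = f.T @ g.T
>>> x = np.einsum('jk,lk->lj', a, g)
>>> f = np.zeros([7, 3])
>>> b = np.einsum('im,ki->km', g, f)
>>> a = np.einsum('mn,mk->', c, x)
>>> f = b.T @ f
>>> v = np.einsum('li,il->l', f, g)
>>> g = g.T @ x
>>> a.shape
()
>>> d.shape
(13, 3)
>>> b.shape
(7, 13)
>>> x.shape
(3, 13)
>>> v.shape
(13,)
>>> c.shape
(3, 3)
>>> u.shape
(13, 5, 3, 5)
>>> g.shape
(13, 13)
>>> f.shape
(13, 3)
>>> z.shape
()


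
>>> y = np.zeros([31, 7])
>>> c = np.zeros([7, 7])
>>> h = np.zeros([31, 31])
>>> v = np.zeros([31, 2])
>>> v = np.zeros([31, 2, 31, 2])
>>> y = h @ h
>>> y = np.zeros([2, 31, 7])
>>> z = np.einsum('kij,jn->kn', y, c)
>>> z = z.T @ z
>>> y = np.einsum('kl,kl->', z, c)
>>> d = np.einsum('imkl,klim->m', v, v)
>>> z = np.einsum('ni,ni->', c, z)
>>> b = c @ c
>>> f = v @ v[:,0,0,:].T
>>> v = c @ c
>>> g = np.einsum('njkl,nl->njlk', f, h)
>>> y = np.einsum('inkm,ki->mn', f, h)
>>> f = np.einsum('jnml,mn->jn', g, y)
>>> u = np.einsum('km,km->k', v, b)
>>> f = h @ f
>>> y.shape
(31, 2)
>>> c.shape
(7, 7)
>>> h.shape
(31, 31)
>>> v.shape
(7, 7)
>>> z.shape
()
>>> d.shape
(2,)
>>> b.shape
(7, 7)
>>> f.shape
(31, 2)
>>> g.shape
(31, 2, 31, 31)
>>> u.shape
(7,)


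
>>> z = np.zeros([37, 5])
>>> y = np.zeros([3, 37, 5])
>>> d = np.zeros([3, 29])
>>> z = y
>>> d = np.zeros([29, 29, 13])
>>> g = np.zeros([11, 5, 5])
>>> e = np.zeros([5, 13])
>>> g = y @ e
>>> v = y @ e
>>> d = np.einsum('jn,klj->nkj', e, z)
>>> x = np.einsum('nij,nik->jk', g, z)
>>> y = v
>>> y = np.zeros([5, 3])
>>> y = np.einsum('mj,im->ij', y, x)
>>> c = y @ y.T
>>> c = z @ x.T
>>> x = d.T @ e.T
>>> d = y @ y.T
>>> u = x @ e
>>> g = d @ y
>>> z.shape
(3, 37, 5)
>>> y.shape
(13, 3)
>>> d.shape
(13, 13)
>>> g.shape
(13, 3)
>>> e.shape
(5, 13)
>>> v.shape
(3, 37, 13)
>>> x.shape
(5, 3, 5)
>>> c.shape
(3, 37, 13)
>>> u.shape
(5, 3, 13)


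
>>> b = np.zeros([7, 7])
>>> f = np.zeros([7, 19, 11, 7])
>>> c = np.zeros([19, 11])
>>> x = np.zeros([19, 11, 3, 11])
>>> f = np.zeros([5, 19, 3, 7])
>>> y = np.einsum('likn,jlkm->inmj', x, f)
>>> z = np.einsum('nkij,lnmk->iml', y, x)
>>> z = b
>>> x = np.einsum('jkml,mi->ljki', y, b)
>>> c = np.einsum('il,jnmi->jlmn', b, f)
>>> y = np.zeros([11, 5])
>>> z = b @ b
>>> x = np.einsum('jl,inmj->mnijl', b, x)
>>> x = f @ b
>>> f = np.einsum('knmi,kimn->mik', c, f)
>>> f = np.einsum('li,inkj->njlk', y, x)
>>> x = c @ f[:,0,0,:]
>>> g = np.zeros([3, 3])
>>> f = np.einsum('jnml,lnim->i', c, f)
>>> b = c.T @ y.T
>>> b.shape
(19, 3, 7, 11)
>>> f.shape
(11,)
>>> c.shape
(5, 7, 3, 19)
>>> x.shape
(5, 7, 3, 3)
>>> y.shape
(11, 5)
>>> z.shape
(7, 7)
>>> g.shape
(3, 3)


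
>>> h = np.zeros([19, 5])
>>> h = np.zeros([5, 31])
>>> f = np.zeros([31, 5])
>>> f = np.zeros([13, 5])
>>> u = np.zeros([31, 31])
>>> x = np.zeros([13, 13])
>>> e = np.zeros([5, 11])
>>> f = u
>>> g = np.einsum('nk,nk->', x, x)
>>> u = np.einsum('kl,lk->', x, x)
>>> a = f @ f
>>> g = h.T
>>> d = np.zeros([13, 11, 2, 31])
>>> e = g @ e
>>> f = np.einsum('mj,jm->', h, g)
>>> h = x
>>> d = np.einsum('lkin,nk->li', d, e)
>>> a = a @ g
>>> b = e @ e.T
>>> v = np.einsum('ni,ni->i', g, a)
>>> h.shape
(13, 13)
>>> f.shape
()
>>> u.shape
()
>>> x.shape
(13, 13)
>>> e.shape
(31, 11)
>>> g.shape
(31, 5)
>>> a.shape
(31, 5)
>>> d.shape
(13, 2)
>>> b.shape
(31, 31)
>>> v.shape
(5,)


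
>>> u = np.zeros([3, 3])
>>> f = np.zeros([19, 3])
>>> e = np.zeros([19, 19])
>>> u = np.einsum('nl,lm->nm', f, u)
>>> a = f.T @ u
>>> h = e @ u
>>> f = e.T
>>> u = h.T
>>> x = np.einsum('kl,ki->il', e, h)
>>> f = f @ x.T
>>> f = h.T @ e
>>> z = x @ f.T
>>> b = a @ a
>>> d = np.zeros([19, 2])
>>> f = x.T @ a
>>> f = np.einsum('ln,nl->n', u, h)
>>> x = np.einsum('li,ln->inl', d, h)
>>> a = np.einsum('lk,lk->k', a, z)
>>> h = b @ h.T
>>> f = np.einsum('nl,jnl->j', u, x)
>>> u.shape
(3, 19)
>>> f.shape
(2,)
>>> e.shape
(19, 19)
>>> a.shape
(3,)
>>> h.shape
(3, 19)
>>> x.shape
(2, 3, 19)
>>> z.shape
(3, 3)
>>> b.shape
(3, 3)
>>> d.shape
(19, 2)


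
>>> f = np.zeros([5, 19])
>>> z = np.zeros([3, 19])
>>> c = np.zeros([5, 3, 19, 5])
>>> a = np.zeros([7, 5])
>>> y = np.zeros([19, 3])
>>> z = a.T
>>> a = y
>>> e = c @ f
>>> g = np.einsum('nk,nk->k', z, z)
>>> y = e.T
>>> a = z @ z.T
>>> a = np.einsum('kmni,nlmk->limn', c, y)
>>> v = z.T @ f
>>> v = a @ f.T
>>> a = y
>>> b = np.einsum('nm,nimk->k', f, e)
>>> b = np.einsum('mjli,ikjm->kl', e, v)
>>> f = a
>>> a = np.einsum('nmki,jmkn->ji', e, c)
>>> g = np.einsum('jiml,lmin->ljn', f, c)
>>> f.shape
(19, 19, 3, 5)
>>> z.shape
(5, 7)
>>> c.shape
(5, 3, 19, 5)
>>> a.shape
(5, 19)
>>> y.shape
(19, 19, 3, 5)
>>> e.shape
(5, 3, 19, 19)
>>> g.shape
(5, 19, 5)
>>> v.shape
(19, 5, 3, 5)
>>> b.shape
(5, 19)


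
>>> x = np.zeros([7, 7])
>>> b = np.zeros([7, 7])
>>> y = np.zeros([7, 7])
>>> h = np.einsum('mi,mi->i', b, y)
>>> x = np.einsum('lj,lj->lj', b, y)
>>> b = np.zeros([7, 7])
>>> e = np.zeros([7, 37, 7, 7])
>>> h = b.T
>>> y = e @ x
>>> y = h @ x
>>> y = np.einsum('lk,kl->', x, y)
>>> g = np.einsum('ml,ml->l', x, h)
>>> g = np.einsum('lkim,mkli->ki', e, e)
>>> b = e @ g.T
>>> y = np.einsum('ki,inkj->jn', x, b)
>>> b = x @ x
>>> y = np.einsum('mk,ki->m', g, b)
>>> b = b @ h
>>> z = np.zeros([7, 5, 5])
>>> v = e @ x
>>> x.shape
(7, 7)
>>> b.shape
(7, 7)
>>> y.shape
(37,)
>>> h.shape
(7, 7)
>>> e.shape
(7, 37, 7, 7)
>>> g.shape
(37, 7)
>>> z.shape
(7, 5, 5)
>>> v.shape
(7, 37, 7, 7)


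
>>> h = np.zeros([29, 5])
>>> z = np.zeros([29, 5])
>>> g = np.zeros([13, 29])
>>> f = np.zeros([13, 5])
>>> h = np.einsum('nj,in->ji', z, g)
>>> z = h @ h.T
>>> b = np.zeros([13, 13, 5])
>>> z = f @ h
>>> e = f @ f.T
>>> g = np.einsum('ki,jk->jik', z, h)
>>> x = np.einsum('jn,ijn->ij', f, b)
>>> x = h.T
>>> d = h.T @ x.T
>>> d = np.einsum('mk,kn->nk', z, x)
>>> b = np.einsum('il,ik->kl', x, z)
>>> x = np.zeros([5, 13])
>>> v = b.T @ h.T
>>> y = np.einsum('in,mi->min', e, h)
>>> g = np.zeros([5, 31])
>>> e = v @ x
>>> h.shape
(5, 13)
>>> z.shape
(13, 13)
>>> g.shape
(5, 31)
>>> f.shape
(13, 5)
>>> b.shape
(13, 5)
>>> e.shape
(5, 13)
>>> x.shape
(5, 13)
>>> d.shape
(5, 13)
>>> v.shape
(5, 5)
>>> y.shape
(5, 13, 13)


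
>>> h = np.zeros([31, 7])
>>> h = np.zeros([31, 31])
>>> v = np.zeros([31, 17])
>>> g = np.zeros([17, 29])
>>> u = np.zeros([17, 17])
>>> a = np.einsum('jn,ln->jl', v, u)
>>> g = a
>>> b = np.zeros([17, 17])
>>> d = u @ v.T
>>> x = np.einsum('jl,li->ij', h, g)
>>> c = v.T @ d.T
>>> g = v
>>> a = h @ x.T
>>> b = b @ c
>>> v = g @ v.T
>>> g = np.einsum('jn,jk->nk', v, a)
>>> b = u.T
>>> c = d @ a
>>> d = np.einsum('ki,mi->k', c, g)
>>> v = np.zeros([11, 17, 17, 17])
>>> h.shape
(31, 31)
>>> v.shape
(11, 17, 17, 17)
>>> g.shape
(31, 17)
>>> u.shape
(17, 17)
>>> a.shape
(31, 17)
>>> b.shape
(17, 17)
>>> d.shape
(17,)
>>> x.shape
(17, 31)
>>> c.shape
(17, 17)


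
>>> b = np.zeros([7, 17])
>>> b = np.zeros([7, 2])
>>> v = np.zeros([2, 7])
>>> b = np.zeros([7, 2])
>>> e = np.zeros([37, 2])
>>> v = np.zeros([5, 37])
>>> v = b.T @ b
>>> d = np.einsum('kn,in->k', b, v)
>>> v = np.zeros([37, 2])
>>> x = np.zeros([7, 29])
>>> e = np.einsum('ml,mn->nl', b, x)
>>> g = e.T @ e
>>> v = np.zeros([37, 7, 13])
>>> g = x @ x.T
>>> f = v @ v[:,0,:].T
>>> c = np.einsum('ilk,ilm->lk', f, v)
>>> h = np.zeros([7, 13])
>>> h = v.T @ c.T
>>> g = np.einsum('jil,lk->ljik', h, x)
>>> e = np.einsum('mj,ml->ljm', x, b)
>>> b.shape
(7, 2)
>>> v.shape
(37, 7, 13)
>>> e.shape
(2, 29, 7)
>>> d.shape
(7,)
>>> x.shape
(7, 29)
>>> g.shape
(7, 13, 7, 29)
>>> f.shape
(37, 7, 37)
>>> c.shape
(7, 37)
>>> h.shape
(13, 7, 7)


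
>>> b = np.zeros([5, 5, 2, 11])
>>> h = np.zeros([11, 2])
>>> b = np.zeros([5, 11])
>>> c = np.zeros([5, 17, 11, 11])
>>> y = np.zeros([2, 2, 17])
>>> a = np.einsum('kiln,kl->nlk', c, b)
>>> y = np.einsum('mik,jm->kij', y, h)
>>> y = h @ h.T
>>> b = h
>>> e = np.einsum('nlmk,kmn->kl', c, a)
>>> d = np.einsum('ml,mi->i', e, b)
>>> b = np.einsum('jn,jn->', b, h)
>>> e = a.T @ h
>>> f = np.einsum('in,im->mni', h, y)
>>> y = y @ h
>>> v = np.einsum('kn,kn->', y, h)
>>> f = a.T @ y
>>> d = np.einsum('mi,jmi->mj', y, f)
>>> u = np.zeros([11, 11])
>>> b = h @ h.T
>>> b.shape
(11, 11)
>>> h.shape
(11, 2)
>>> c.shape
(5, 17, 11, 11)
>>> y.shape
(11, 2)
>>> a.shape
(11, 11, 5)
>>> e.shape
(5, 11, 2)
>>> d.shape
(11, 5)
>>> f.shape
(5, 11, 2)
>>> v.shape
()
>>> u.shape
(11, 11)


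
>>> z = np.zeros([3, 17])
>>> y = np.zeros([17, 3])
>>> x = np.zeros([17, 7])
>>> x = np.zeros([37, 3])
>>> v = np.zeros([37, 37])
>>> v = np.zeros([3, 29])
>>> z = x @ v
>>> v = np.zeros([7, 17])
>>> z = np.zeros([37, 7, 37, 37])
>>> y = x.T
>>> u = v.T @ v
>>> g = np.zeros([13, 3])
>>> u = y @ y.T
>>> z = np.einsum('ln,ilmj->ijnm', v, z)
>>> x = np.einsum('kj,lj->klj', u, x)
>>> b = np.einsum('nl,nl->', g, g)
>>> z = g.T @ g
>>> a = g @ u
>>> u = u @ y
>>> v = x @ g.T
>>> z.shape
(3, 3)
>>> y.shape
(3, 37)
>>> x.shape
(3, 37, 3)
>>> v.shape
(3, 37, 13)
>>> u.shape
(3, 37)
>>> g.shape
(13, 3)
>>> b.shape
()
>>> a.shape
(13, 3)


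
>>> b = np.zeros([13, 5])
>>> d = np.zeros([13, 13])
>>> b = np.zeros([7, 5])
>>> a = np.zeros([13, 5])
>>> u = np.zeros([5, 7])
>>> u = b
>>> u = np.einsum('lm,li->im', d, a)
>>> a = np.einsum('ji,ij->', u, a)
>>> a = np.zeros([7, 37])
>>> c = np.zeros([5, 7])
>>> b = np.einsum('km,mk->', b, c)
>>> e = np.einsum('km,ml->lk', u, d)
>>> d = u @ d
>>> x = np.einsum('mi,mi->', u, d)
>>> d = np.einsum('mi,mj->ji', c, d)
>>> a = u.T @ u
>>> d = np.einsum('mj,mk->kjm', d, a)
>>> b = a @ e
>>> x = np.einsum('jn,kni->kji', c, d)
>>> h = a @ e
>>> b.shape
(13, 5)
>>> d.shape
(13, 7, 13)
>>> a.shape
(13, 13)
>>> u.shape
(5, 13)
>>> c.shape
(5, 7)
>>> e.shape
(13, 5)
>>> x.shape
(13, 5, 13)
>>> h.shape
(13, 5)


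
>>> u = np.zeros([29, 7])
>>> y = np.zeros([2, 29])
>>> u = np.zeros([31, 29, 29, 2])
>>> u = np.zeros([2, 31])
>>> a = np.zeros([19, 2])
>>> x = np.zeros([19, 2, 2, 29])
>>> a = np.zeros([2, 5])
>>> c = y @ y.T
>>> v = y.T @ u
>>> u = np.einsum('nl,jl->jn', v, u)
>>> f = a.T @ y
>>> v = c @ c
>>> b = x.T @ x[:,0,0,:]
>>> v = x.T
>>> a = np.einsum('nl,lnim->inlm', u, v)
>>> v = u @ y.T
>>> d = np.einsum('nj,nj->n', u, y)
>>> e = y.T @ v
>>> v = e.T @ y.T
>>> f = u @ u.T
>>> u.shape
(2, 29)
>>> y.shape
(2, 29)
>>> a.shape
(2, 2, 29, 19)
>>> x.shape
(19, 2, 2, 29)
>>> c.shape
(2, 2)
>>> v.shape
(2, 2)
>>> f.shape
(2, 2)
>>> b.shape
(29, 2, 2, 29)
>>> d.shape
(2,)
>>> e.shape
(29, 2)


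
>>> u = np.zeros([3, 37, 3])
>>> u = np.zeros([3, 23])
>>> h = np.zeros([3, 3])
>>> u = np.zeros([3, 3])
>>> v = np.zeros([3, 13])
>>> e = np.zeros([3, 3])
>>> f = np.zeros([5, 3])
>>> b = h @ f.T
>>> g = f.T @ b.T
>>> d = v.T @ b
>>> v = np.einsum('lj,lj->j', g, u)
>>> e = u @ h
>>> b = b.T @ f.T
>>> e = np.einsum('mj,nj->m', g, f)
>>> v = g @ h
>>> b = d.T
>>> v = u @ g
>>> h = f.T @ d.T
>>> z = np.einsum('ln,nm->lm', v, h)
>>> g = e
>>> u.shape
(3, 3)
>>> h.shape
(3, 13)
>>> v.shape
(3, 3)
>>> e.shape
(3,)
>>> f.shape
(5, 3)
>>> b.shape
(5, 13)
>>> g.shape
(3,)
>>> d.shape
(13, 5)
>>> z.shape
(3, 13)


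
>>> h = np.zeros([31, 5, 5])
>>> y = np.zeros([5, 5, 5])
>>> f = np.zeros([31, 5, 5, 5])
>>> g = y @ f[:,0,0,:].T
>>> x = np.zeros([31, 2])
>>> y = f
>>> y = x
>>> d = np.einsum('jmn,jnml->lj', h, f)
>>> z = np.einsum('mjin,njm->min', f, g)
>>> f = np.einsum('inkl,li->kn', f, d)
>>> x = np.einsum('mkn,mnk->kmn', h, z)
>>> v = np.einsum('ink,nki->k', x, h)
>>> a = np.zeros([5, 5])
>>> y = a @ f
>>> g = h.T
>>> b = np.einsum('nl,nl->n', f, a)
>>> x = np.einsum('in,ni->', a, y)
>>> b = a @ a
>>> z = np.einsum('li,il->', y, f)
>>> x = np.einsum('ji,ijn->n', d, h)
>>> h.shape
(31, 5, 5)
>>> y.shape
(5, 5)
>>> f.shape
(5, 5)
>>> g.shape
(5, 5, 31)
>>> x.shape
(5,)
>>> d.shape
(5, 31)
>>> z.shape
()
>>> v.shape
(5,)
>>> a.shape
(5, 5)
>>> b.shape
(5, 5)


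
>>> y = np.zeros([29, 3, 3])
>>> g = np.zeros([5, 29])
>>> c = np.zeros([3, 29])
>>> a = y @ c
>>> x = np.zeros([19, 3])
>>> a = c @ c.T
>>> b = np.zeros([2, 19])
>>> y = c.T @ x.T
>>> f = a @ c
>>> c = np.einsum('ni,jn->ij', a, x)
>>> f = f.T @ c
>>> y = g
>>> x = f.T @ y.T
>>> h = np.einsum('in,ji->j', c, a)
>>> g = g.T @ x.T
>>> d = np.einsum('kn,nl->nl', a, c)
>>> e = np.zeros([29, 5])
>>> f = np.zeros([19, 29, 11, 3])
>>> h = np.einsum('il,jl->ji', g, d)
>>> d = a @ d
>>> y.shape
(5, 29)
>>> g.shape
(29, 19)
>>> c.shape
(3, 19)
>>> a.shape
(3, 3)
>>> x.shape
(19, 5)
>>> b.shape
(2, 19)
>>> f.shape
(19, 29, 11, 3)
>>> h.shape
(3, 29)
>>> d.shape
(3, 19)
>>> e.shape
(29, 5)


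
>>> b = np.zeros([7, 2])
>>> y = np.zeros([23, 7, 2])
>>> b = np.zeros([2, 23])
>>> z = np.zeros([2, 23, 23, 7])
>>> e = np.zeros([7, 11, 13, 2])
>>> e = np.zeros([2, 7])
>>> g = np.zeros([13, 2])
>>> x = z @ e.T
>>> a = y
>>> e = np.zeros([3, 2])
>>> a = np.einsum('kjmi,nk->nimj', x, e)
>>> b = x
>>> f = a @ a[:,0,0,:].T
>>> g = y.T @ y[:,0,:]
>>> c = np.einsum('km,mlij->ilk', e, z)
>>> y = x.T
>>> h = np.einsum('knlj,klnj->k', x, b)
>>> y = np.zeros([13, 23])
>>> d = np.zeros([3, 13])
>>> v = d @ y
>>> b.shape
(2, 23, 23, 2)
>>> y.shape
(13, 23)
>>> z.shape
(2, 23, 23, 7)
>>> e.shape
(3, 2)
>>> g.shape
(2, 7, 2)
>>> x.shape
(2, 23, 23, 2)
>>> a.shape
(3, 2, 23, 23)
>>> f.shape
(3, 2, 23, 3)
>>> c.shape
(23, 23, 3)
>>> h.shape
(2,)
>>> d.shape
(3, 13)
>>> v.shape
(3, 23)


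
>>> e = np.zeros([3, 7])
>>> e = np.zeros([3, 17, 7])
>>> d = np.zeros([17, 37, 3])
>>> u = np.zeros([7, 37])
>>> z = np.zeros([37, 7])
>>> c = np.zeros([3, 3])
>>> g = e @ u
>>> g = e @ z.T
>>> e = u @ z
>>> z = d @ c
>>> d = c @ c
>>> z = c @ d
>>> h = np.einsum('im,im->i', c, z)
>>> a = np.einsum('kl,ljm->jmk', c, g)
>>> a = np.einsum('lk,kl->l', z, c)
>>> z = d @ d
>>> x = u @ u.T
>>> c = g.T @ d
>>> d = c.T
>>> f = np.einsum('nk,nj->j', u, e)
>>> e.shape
(7, 7)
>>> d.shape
(3, 17, 37)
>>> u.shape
(7, 37)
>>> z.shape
(3, 3)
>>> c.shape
(37, 17, 3)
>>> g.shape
(3, 17, 37)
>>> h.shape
(3,)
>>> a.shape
(3,)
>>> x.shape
(7, 7)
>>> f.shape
(7,)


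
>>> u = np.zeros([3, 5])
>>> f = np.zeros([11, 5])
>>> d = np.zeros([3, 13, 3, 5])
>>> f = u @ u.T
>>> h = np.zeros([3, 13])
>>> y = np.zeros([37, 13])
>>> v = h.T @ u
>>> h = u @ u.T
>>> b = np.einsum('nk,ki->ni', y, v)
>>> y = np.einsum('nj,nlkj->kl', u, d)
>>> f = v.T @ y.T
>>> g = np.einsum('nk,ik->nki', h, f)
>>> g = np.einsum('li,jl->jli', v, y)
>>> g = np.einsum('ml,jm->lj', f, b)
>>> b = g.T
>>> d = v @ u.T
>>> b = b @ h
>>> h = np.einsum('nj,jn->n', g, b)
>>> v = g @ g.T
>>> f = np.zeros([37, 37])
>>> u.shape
(3, 5)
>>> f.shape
(37, 37)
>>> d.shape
(13, 3)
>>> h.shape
(3,)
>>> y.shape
(3, 13)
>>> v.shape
(3, 3)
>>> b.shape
(37, 3)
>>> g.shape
(3, 37)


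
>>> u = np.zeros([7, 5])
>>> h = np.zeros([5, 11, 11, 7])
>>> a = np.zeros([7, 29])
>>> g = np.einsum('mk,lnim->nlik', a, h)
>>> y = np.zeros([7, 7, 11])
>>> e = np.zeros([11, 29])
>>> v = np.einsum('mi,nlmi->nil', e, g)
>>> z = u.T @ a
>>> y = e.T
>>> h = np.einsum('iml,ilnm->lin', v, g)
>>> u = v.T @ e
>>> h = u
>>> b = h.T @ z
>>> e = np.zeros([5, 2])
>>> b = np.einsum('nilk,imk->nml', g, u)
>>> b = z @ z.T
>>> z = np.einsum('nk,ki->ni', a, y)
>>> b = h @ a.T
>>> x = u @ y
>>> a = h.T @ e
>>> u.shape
(5, 29, 29)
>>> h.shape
(5, 29, 29)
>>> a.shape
(29, 29, 2)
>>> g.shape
(11, 5, 11, 29)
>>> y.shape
(29, 11)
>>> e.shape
(5, 2)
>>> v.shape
(11, 29, 5)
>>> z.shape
(7, 11)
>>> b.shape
(5, 29, 7)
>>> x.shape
(5, 29, 11)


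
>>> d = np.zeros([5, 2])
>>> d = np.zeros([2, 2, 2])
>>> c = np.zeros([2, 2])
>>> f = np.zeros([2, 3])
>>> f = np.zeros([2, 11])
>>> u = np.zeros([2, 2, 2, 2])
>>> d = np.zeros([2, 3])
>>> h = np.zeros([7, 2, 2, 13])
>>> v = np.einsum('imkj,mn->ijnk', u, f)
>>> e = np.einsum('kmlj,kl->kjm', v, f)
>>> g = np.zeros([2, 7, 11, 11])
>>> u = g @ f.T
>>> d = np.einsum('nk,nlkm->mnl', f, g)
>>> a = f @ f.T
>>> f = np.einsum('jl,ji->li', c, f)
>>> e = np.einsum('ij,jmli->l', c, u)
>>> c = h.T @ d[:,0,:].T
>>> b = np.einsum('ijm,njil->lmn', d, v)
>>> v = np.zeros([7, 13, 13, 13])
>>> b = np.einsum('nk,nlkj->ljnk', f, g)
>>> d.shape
(11, 2, 7)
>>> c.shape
(13, 2, 2, 11)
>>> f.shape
(2, 11)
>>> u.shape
(2, 7, 11, 2)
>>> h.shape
(7, 2, 2, 13)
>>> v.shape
(7, 13, 13, 13)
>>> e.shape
(11,)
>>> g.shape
(2, 7, 11, 11)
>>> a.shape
(2, 2)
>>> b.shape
(7, 11, 2, 11)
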